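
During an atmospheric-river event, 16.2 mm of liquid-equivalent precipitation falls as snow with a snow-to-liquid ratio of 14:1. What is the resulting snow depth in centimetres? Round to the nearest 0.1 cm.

snow depth ≈ 22.7 cm

Snow depth = liquid × ratio = 16.2 mm × 14 = 226.8 mm = 22.7 cm.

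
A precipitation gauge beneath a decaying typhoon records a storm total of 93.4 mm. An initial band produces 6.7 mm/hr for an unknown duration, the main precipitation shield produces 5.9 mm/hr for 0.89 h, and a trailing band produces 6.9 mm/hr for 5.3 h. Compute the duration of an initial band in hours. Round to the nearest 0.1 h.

duration ≈ 7.7 h

Known phases: 5.9 × 0.89 + 6.9 × 5.3 = 5.251 + 36.57 = 41.821 mm.
Remaining depth = 93.4 − 41.821 = 51.579 mm.
Duration = 51.579 / 6.7 = 7.7 h.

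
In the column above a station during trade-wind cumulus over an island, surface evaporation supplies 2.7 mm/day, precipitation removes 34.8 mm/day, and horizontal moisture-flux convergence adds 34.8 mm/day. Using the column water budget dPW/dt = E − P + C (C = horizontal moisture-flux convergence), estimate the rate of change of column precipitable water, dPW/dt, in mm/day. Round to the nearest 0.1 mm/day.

dPW/dt = E − P + C = 2.7 − 34.8 + (34.8) = 2.7 mm/day.

dPW/dt ≈ 2.7 mm/day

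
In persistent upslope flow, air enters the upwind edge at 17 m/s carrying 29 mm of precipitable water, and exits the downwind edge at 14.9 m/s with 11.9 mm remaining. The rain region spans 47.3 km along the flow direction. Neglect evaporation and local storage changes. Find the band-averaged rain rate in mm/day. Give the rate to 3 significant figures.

Column moisture flux per unit crosswind length is F = V × PW.
Inflow: F_in = 17 × 29 = 493 mm·m/s
Outflow: F_out = 14.9 × 11.9 = 177.31 mm·m/s
Steady-state rate R = (F_in − F_out)/L = (493 − 177.31) / 47300 m = 6.674e-03 mm/s.
R = 6.674e-03 × 3600 × 24 = 577 mm/day.

R ≈ 577 mm/day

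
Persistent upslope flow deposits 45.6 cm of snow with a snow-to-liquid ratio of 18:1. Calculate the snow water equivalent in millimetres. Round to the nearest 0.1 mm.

SWE ≈ 25.3 mm

SWE = snow depth / ratio = 45.6 cm / 18 = 2.533 cm = 25.3 mm.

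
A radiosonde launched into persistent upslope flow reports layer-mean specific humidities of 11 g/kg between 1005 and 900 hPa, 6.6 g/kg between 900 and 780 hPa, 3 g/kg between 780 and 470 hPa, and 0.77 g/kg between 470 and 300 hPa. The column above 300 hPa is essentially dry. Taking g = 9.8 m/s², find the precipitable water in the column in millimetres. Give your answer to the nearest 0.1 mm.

Precipitable water is the column-integrated vapour mass per unit area: PW = (1/g) Σ q̄ Δp, with q in kg/kg and Δp in Pa (1 kg/m² of water = 1 mm).
Layer 1005–900 hPa: Δp = 105 hPa = 10500 Pa, q̄ = 0.011 kg/kg → 0.011 × 10500 / 9.8 = 11.79 mm
Layer 900–780 hPa: Δp = 120 hPa = 12000 Pa, q̄ = 0.0066 kg/kg → 0.0066 × 12000 / 9.8 = 8.08 mm
Layer 780–470 hPa: Δp = 310 hPa = 31000 Pa, q̄ = 0.003 kg/kg → 0.003 × 31000 / 9.8 = 9.49 mm
Layer 470–300 hPa: Δp = 170 hPa = 17000 Pa, q̄ = 0.00077 kg/kg → 0.00077 × 17000 / 9.8 = 1.34 mm
PW = 11.79 + 8.08 + 9.49 + 1.34 = 30.70 ≈ 30.7 mm.

PW ≈ 30.7 mm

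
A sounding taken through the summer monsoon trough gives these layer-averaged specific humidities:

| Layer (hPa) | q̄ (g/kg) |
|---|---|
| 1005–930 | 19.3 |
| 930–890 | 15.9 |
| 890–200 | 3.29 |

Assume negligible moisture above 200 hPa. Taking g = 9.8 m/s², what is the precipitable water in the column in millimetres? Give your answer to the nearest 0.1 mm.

PW ≈ 44.4 mm

Precipitable water is the column-integrated vapour mass per unit area: PW = (1/g) Σ q̄ Δp, with q in kg/kg and Δp in Pa (1 kg/m² of water = 1 mm).
Layer 1005–930 hPa: Δp = 75 hPa = 7500 Pa, q̄ = 0.0193 kg/kg → 0.0193 × 7500 / 9.8 = 14.77 mm
Layer 930–890 hPa: Δp = 40 hPa = 4000 Pa, q̄ = 0.0159 kg/kg → 0.0159 × 4000 / 9.8 = 6.49 mm
Layer 890–200 hPa: Δp = 690 hPa = 69000 Pa, q̄ = 0.00329 kg/kg → 0.00329 × 69000 / 9.8 = 23.16 mm
PW = 14.77 + 6.49 + 23.16 = 44.42 ≈ 44.4 mm.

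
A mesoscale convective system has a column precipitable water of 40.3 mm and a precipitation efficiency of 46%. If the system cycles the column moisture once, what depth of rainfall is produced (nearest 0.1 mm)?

Rainfall = ε × PW = 0.46 × 40.3 = 18.5 mm.

rainfall ≈ 18.5 mm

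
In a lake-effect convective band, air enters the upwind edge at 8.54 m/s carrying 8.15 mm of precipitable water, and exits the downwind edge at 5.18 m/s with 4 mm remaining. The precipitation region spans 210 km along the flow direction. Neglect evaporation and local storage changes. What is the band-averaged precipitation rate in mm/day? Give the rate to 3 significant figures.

Column moisture flux per unit crosswind length is F = V × PW.
Inflow: F_in = 8.54 × 8.15 = 69.601 mm·m/s
Outflow: F_out = 5.18 × 4 = 20.72 mm·m/s
Steady-state rate R = (F_in − F_out)/L = (69.601 − 20.72) / 210000 m = 2.328e-04 mm/s.
R = 2.328e-04 × 3600 × 24 = 20.1 mm/day.

R ≈ 20.1 mm/day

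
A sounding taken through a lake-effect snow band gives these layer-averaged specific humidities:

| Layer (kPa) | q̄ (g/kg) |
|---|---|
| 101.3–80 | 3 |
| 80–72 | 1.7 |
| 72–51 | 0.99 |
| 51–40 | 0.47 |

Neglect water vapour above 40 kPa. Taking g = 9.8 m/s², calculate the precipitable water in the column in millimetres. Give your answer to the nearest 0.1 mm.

Precipitable water is the column-integrated vapour mass per unit area: PW = (1/g) Σ q̄ Δp, with q in kg/kg and Δp in Pa (1 kg/m² of water = 1 mm).
Layer 101.3–80 kPa: Δp = 213 hPa = 21300 Pa, q̄ = 0.003 kg/kg → 0.003 × 21300 / 9.8 = 6.52 mm
Layer 80–72 kPa: Δp = 80 hPa = 8000 Pa, q̄ = 0.0017 kg/kg → 0.0017 × 8000 / 9.8 = 1.39 mm
Layer 72–51 kPa: Δp = 210 hPa = 21000 Pa, q̄ = 0.00099 kg/kg → 0.00099 × 21000 / 9.8 = 2.12 mm
Layer 51–40 kPa: Δp = 110 hPa = 11000 Pa, q̄ = 0.00047 kg/kg → 0.00047 × 11000 / 9.8 = 0.53 mm
PW = 6.52 + 1.39 + 2.12 + 0.53 = 10.56 ≈ 10.6 mm.

PW ≈ 10.6 mm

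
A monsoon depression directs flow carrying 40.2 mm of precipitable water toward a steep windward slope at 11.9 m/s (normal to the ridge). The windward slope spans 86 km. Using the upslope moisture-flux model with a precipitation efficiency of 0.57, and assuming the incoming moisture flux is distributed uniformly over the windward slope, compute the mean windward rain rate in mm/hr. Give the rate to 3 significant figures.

R ≈ 11.4 mm/hr

Incoming column moisture flux per unit ridge length: F = V × PW = 11.9 × 40.2 = 478.38 mm·m/s.
Spread over the 86 km slope with efficiency ε = 0.57: R = ε·F/W = 0.57 × 478.38 / 86000 m = 3.171e-03 mm/s.
R = 3.171e-03 × 3600 = 11.4 mm/hr.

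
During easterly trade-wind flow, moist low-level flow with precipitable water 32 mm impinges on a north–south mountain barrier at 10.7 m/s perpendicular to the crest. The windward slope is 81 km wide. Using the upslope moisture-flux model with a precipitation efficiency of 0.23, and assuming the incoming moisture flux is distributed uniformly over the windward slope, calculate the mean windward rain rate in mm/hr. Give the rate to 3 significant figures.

Incoming column moisture flux per unit ridge length: F = V × PW = 10.7 × 32 = 342.4 mm·m/s.
Spread over the 81 km slope with efficiency ε = 0.23: R = ε·F/W = 0.23 × 342.4 / 81000 m = 9.722e-04 mm/s.
R = 9.722e-04 × 3600 = 3.50 mm/hr.

R ≈ 3.50 mm/hr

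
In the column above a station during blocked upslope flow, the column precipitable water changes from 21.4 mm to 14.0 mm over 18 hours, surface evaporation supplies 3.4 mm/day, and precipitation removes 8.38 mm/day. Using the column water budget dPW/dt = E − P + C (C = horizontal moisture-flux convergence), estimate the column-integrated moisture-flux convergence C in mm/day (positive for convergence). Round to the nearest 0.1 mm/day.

C ≈ -4.9 mm/day

dPW/dt = (14.0 − 21.4) mm / (18/24 day) = -9.867 mm/day.
C = dPW/dt − E + P = (-9.867) − 3.4 + 8.38 = -4.9 mm/day.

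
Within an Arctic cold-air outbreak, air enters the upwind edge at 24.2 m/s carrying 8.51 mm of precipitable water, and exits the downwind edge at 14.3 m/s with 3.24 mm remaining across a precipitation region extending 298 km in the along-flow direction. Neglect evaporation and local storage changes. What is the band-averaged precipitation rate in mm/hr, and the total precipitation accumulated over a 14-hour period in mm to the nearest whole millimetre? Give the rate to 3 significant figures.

R ≈ 1.93 mm/hr; total ≈ 27 mm

Column moisture flux per unit crosswind length is F = V × PW.
Inflow: F_in = 24.2 × 8.51 = 205.942 mm·m/s
Outflow: F_out = 14.3 × 3.24 = 46.332 mm·m/s
Steady-state rate R = (F_in − F_out)/L = (205.942 − 46.332) / 298000 m = 5.356e-04 mm/s.
R = 5.356e-04 × 3600 = 1.93 mm/hr.
Over 14 h: total = 1.93 × 14 = 27.02 ≈ 27 mm.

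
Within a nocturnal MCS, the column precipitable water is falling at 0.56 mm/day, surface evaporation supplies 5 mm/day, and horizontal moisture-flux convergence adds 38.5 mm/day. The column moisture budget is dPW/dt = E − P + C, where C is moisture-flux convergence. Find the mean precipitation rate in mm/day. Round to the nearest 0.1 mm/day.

dPW/dt = -0.56 mm/day.
P = E + C − dPW/dt = 5 + (38.5) − (-0.56) = 44.1 mm/day.

P ≈ 44.1 mm/day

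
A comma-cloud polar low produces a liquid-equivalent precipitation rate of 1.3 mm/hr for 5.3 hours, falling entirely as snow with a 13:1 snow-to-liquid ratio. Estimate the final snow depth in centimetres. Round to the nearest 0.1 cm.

snow depth ≈ 9.0 cm

Liquid-equivalent depth = 1.3 × 5.3 = 6.89 mm.
Snow depth = 6.89 mm × 13 = 89.57 mm = 9.0 cm.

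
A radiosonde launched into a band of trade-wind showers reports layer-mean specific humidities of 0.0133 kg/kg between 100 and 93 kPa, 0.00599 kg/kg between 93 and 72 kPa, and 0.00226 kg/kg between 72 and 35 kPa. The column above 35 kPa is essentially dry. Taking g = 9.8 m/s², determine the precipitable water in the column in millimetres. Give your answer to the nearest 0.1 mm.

PW ≈ 30.9 mm

Precipitable water is the column-integrated vapour mass per unit area: PW = (1/g) Σ q̄ Δp, with q in kg/kg and Δp in Pa (1 kg/m² of water = 1 mm).
Layer 100–93 kPa: Δp = 70 hPa = 7000 Pa, q̄ = 0.0133 kg/kg → 0.0133 × 7000 / 9.8 = 9.50 mm
Layer 93–72 kPa: Δp = 210 hPa = 21000 Pa, q̄ = 0.00599 kg/kg → 0.00599 × 21000 / 9.8 = 12.84 mm
Layer 72–35 kPa: Δp = 370 hPa = 37000 Pa, q̄ = 0.00226 kg/kg → 0.00226 × 37000 / 9.8 = 8.53 mm
PW = 9.50 + 12.84 + 8.53 = 30.87 ≈ 30.9 mm.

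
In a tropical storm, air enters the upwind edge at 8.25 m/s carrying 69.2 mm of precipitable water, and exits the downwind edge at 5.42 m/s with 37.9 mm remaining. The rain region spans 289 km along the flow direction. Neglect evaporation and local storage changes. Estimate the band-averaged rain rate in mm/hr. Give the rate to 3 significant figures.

Column moisture flux per unit crosswind length is F = V × PW.
Inflow: F_in = 8.25 × 69.2 = 570.9 mm·m/s
Outflow: F_out = 5.42 × 37.9 = 205.418 mm·m/s
Steady-state rate R = (F_in − F_out)/L = (570.9 − 205.418) / 289000 m = 1.265e-03 mm/s.
R = 1.265e-03 × 3600 = 4.55 mm/hr.

R ≈ 4.55 mm/hr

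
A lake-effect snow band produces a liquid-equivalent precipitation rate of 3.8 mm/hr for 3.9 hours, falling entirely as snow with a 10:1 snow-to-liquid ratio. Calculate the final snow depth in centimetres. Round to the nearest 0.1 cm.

snow depth ≈ 14.8 cm

Liquid-equivalent depth = 3.8 × 3.9 = 14.82 mm.
Snow depth = 14.82 mm × 10 = 148.2 mm = 14.8 cm.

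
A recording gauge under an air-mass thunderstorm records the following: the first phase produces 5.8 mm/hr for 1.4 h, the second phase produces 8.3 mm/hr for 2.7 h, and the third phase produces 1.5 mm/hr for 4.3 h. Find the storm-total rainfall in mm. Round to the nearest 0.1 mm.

total ≈ 37.0 mm

Total = Σ Rᵢ Δtᵢ = 5.8 × 1.4 + 8.3 × 2.7 + 1.5 × 4.3
      = 8.12 + 22.41 + 6.45 = 37.0 mm.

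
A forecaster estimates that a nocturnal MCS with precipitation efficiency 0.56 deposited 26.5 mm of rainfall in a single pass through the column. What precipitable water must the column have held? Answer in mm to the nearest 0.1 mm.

PW = rainfall / ε = 26.5 / 0.56 = 47.3 mm.

PW ≈ 47.3 mm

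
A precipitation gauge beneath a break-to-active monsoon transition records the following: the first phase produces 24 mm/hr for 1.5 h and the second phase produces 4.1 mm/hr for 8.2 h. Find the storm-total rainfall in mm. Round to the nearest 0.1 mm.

total ≈ 69.6 mm

Total = Σ Rᵢ Δtᵢ = 24 × 1.5 + 4.1 × 8.2
      = 36 + 33.62 = 69.6 mm.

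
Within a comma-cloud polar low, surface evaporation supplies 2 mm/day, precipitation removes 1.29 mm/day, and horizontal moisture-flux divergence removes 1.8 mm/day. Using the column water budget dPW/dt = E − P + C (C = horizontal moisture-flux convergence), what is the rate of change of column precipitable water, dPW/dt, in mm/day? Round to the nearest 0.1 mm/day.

dPW/dt ≈ -1.1 mm/day

dPW/dt = E − P + C = 2 − 1.29 + (-1.8) = -1.1 mm/day.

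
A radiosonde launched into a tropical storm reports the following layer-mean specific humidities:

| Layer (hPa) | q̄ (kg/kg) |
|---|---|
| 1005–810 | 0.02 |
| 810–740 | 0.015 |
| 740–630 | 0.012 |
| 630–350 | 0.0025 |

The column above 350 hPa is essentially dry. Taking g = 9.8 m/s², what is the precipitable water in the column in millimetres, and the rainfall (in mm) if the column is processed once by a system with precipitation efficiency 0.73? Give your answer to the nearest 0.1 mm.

PW ≈ 71.1 mm; rainfall ≈ 51.9 mm

Precipitable water is the column-integrated vapour mass per unit area: PW = (1/g) Σ q̄ Δp, with q in kg/kg and Δp in Pa (1 kg/m² of water = 1 mm).
Layer 1005–810 hPa: Δp = 195 hPa = 19500 Pa, q̄ = 0.02 kg/kg → 0.02 × 19500 / 9.8 = 39.80 mm
Layer 810–740 hPa: Δp = 70 hPa = 7000 Pa, q̄ = 0.015 kg/kg → 0.015 × 7000 / 9.8 = 10.71 mm
Layer 740–630 hPa: Δp = 110 hPa = 11000 Pa, q̄ = 0.012 kg/kg → 0.012 × 11000 / 9.8 = 13.47 mm
Layer 630–350 hPa: Δp = 280 hPa = 28000 Pa, q̄ = 0.0025 kg/kg → 0.0025 × 28000 / 9.8 = 7.14 mm
PW = 39.80 + 10.71 + 13.47 + 7.14 = 71.12 ≈ 71.1 mm.
Rainfall = ε × PW = 0.73 × 71.1 = 51.9 mm.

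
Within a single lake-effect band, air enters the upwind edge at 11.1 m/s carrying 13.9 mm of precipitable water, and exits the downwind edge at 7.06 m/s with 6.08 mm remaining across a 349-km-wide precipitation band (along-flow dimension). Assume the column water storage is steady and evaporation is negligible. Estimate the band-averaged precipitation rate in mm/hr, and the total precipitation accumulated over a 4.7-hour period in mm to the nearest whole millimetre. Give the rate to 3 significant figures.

R ≈ 1.15 mm/hr; total ≈ 5 mm

Column moisture flux per unit crosswind length is F = V × PW.
Inflow: F_in = 11.1 × 13.9 = 154.29 mm·m/s
Outflow: F_out = 7.06 × 6.08 = 42.9248 mm·m/s
Steady-state rate R = (F_in − F_out)/L = (154.29 − 42.9248) / 349000 m = 3.191e-04 mm/s.
R = 3.191e-04 × 3600 = 1.15 mm/hr.
Over 4.7 h: total = 1.15 × 4.7 = 5.405 ≈ 5 mm.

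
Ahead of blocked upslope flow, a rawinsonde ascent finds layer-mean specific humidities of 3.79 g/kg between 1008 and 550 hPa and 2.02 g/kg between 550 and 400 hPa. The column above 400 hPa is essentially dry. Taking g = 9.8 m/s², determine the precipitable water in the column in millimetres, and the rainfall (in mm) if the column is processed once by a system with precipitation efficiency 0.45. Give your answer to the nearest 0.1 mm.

Precipitable water is the column-integrated vapour mass per unit area: PW = (1/g) Σ q̄ Δp, with q in kg/kg and Δp in Pa (1 kg/m² of water = 1 mm).
Layer 1008–550 hPa: Δp = 458 hPa = 45800 Pa, q̄ = 0.00379 kg/kg → 0.00379 × 45800 / 9.8 = 17.71 mm
Layer 550–400 hPa: Δp = 150 hPa = 15000 Pa, q̄ = 0.00202 kg/kg → 0.00202 × 15000 / 9.8 = 3.09 mm
PW = 17.71 + 3.09 = 20.80 ≈ 20.8 mm.
Rainfall = ε × PW = 0.45 × 20.8 = 9.4 mm.

PW ≈ 20.8 mm; rainfall ≈ 9.4 mm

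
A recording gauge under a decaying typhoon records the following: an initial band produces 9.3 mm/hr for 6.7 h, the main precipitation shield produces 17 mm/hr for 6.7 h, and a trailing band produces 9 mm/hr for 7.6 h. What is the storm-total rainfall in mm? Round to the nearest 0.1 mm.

Total = Σ Rᵢ Δtᵢ = 9.3 × 6.7 + 17 × 6.7 + 9 × 7.6
      = 62.31 + 113.9 + 68.4 = 244.6 mm.

total ≈ 244.6 mm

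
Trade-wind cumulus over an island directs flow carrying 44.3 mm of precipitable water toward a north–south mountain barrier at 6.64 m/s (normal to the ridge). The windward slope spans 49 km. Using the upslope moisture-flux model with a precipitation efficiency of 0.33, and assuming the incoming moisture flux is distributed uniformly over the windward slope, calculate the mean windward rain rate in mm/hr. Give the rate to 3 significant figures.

R ≈ 7.13 mm/hr

Incoming column moisture flux per unit ridge length: F = V × PW = 6.64 × 44.3 = 294.152 mm·m/s.
Spread over the 49 km slope with efficiency ε = 0.33: R = ε·F/W = 0.33 × 294.152 / 49000 m = 1.981e-03 mm/s.
R = 1.981e-03 × 3600 = 7.13 mm/hr.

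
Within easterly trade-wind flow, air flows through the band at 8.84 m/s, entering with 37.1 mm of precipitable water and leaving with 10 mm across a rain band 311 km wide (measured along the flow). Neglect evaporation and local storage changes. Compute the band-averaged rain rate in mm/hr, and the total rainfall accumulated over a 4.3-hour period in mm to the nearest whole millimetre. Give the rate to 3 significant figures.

R ≈ 2.77 mm/hr; total ≈ 12 mm

Column moisture flux per unit crosswind length is F = V × PW.
Inflow: F_in = 8.84 × 37.1 = 327.964 mm·m/s
Outflow: F_out = 8.84 × 10 = 88.4 mm·m/s
Steady-state rate R = (F_in − F_out)/L = (327.964 − 88.4) / 311000 m = 7.703e-04 mm/s.
R = 7.703e-04 × 3600 = 2.77 mm/hr.
Over 4.3 h: total = 2.77 × 4.3 = 11.911 ≈ 12 mm.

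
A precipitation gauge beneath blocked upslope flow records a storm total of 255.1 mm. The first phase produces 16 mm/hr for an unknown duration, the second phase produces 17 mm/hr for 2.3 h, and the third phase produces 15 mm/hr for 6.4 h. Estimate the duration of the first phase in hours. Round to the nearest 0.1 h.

Known phases: 17 × 2.3 + 15 × 6.4 = 39.1 + 96 = 135.1 mm.
Remaining depth = 255.1 − 135.1 = 120 mm.
Duration = 120 / 16 = 7.5 h.

duration ≈ 7.5 h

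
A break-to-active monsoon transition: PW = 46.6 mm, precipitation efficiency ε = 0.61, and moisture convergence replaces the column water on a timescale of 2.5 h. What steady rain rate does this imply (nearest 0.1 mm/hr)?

R ≈ 11.4 mm/hr

Each overturning extracts ε × PW = 0.61 × 46.6 = 28.426 mm.
Rate = ε·PW / τ = 28.426 / 2.5 h = 11.4 mm/hr.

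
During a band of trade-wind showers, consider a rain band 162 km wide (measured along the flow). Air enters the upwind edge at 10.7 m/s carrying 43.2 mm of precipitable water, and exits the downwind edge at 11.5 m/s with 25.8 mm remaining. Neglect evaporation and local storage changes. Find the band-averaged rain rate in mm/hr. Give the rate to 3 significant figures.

Column moisture flux per unit crosswind length is F = V × PW.
Inflow: F_in = 10.7 × 43.2 = 462.24 mm·m/s
Outflow: F_out = 11.5 × 25.8 = 296.7 mm·m/s
Steady-state rate R = (F_in − F_out)/L = (462.24 − 296.7) / 162000 m = 1.022e-03 mm/s.
R = 1.022e-03 × 3600 = 3.68 mm/hr.

R ≈ 3.68 mm/hr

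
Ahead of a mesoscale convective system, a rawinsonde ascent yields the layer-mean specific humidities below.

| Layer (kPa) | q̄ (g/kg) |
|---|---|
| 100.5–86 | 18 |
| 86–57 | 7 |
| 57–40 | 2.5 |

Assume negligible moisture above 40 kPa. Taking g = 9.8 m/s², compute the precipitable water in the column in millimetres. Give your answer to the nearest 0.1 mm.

PW ≈ 51.7 mm

Precipitable water is the column-integrated vapour mass per unit area: PW = (1/g) Σ q̄ Δp, with q in kg/kg and Δp in Pa (1 kg/m² of water = 1 mm).
Layer 100.5–86 kPa: Δp = 145 hPa = 14500 Pa, q̄ = 0.018 kg/kg → 0.018 × 14500 / 9.8 = 26.63 mm
Layer 86–57 kPa: Δp = 290 hPa = 29000 Pa, q̄ = 0.007 kg/kg → 0.007 × 29000 / 9.8 = 20.71 mm
Layer 57–40 kPa: Δp = 170 hPa = 17000 Pa, q̄ = 0.0025 kg/kg → 0.0025 × 17000 / 9.8 = 4.34 mm
PW = 26.63 + 20.71 + 4.34 = 51.68 ≈ 51.7 mm.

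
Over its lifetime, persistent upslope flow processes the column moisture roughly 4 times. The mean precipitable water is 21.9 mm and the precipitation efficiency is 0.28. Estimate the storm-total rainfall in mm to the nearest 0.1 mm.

Each cycle deposits ε × PW = 0.28 × 21.9 = 6.132 mm.
Over 4 cycles: 4 × 6.132 = 24.5 mm.

rainfall ≈ 24.5 mm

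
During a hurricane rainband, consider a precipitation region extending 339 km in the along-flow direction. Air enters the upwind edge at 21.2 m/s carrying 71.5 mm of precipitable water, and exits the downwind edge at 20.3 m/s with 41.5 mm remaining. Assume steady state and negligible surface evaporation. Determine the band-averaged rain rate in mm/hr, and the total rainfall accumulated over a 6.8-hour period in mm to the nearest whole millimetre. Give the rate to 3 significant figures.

R ≈ 7.15 mm/hr; total ≈ 49 mm

Column moisture flux per unit crosswind length is F = V × PW.
Inflow: F_in = 21.2 × 71.5 = 1515.8 mm·m/s
Outflow: F_out = 20.3 × 41.5 = 842.45 mm·m/s
Steady-state rate R = (F_in − F_out)/L = (1515.8 − 842.45) / 339000 m = 1.986e-03 mm/s.
R = 1.986e-03 × 3600 = 7.15 mm/hr.
Over 6.8 h: total = 7.15 × 6.8 = 48.62 ≈ 49 mm.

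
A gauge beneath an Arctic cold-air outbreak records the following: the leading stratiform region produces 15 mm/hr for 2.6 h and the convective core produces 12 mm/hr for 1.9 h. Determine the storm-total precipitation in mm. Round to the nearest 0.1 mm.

total ≈ 61.8 mm

Total = Σ Rᵢ Δtᵢ = 15 × 2.6 + 12 × 1.9
      = 39 + 22.8 = 61.8 mm.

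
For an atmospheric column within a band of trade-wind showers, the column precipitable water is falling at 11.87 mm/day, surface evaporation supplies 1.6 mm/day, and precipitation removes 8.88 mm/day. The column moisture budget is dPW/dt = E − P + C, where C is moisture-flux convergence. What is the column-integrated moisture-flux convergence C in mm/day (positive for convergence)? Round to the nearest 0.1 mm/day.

dPW/dt = -11.87 mm/day.
C = dPW/dt − E + P = (-11.87) − 1.6 + 8.88 = -4.6 mm/day.

C ≈ -4.6 mm/day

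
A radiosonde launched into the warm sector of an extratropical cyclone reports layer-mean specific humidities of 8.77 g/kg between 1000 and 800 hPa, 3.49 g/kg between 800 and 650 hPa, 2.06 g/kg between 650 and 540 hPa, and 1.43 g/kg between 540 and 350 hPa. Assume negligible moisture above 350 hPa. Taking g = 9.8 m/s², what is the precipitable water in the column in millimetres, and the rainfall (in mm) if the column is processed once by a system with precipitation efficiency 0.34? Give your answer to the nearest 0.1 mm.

PW ≈ 28.3 mm; rainfall ≈ 9.6 mm

Precipitable water is the column-integrated vapour mass per unit area: PW = (1/g) Σ q̄ Δp, with q in kg/kg and Δp in Pa (1 kg/m² of water = 1 mm).
Layer 1000–800 hPa: Δp = 200 hPa = 20000 Pa, q̄ = 0.00877 kg/kg → 0.00877 × 20000 / 9.8 = 17.90 mm
Layer 800–650 hPa: Δp = 150 hPa = 15000 Pa, q̄ = 0.00349 kg/kg → 0.00349 × 15000 / 9.8 = 5.34 mm
Layer 650–540 hPa: Δp = 110 hPa = 11000 Pa, q̄ = 0.00206 kg/kg → 0.00206 × 11000 / 9.8 = 2.31 mm
Layer 540–350 hPa: Δp = 190 hPa = 19000 Pa, q̄ = 0.00143 kg/kg → 0.00143 × 19000 / 9.8 = 2.77 mm
PW = 17.90 + 5.34 + 2.31 + 2.77 = 28.32 ≈ 28.3 mm.
Rainfall = ε × PW = 0.34 × 28.3 = 9.6 mm.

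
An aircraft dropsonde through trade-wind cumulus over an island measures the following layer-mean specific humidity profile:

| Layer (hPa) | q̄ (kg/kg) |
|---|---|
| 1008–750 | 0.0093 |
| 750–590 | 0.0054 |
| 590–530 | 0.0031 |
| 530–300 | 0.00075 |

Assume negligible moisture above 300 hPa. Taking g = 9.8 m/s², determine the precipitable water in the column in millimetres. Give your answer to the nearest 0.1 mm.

PW ≈ 37.0 mm

Precipitable water is the column-integrated vapour mass per unit area: PW = (1/g) Σ q̄ Δp, with q in kg/kg and Δp in Pa (1 kg/m² of water = 1 mm).
Layer 1008–750 hPa: Δp = 258 hPa = 25800 Pa, q̄ = 0.0093 kg/kg → 0.0093 × 25800 / 9.8 = 24.48 mm
Layer 750–590 hPa: Δp = 160 hPa = 16000 Pa, q̄ = 0.0054 kg/kg → 0.0054 × 16000 / 9.8 = 8.82 mm
Layer 590–530 hPa: Δp = 60 hPa = 6000 Pa, q̄ = 0.0031 kg/kg → 0.0031 × 6000 / 9.8 = 1.90 mm
Layer 530–300 hPa: Δp = 230 hPa = 23000 Pa, q̄ = 0.00075 kg/kg → 0.00075 × 23000 / 9.8 = 1.76 mm
PW = 24.48 + 8.82 + 1.90 + 1.76 = 36.96 ≈ 37.0 mm.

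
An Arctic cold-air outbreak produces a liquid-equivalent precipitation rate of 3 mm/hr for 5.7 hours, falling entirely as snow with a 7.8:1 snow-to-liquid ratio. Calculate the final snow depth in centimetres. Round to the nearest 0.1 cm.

Liquid-equivalent depth = 3 × 5.7 = 17.1 mm.
Snow depth = 17.1 mm × 7.8 = 133.38 mm = 13.3 cm.

snow depth ≈ 13.3 cm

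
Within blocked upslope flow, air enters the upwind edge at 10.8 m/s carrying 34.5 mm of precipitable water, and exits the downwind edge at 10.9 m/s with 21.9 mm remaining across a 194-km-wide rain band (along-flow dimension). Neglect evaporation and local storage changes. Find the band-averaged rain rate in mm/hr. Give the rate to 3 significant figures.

Column moisture flux per unit crosswind length is F = V × PW.
Inflow: F_in = 10.8 × 34.5 = 372.6 mm·m/s
Outflow: F_out = 10.9 × 21.9 = 238.71 mm·m/s
Steady-state rate R = (F_in − F_out)/L = (372.6 − 238.71) / 194000 m = 6.902e-04 mm/s.
R = 6.902e-04 × 3600 = 2.48 mm/hr.

R ≈ 2.48 mm/hr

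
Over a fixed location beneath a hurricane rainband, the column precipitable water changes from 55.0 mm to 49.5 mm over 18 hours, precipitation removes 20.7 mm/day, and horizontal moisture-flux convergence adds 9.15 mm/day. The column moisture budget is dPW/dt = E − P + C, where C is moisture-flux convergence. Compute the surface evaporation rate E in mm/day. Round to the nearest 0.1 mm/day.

E ≈ 4.2 mm/day

dPW/dt = (49.5 − 55.0) mm / (18/24 day) = -7.333 mm/day.
E = dPW/dt + P − C = (-7.333) + 20.7 − (9.15) = 4.2 mm/day.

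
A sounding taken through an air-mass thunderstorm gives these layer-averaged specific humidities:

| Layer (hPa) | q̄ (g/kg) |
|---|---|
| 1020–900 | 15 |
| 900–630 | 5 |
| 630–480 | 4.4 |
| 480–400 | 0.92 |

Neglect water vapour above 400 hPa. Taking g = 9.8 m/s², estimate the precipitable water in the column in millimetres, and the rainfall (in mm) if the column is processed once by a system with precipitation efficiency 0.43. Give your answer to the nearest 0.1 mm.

Precipitable water is the column-integrated vapour mass per unit area: PW = (1/g) Σ q̄ Δp, with q in kg/kg and Δp in Pa (1 kg/m² of water = 1 mm).
Layer 1020–900 hPa: Δp = 120 hPa = 12000 Pa, q̄ = 0.015 kg/kg → 0.015 × 12000 / 9.8 = 18.37 mm
Layer 900–630 hPa: Δp = 270 hPa = 27000 Pa, q̄ = 0.005 kg/kg → 0.005 × 27000 / 9.8 = 13.78 mm
Layer 630–480 hPa: Δp = 150 hPa = 15000 Pa, q̄ = 0.0044 kg/kg → 0.0044 × 15000 / 9.8 = 6.73 mm
Layer 480–400 hPa: Δp = 80 hPa = 8000 Pa, q̄ = 0.00092 kg/kg → 0.00092 × 8000 / 9.8 = 0.75 mm
PW = 18.37 + 13.78 + 6.73 + 0.75 = 39.63 ≈ 39.6 mm.
Rainfall = ε × PW = 0.43 × 39.6 = 17.0 mm.

PW ≈ 39.6 mm; rainfall ≈ 17.0 mm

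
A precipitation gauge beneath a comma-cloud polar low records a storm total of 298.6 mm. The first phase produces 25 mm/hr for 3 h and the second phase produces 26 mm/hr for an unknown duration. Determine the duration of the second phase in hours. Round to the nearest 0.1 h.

Known phases: 25 × 3 = 75 mm.
Remaining depth = 298.6 − 75 = 223.6 mm.
Duration = 223.6 / 26 = 8.6 h.

duration ≈ 8.6 h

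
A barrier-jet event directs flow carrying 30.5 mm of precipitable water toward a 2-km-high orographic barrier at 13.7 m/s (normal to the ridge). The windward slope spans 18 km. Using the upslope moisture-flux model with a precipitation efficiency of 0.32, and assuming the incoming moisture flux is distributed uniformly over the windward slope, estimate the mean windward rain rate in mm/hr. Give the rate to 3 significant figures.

R ≈ 26.7 mm/hr

Incoming column moisture flux per unit ridge length: F = V × PW = 13.7 × 30.5 = 417.85 mm·m/s.
Spread over the 18 km slope with efficiency ε = 0.32: R = ε·F/W = 0.32 × 417.85 / 18000 m = 7.428e-03 mm/s.
R = 7.428e-03 × 3600 = 26.7 mm/hr.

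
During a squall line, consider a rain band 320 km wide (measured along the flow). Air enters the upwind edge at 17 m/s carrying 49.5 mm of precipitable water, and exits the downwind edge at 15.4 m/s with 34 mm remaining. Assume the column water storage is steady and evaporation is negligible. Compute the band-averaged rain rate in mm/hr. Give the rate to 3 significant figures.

Column moisture flux per unit crosswind length is F = V × PW.
Inflow: F_in = 17 × 49.5 = 841.5 mm·m/s
Outflow: F_out = 15.4 × 34 = 523.6 mm·m/s
Steady-state rate R = (F_in − F_out)/L = (841.5 − 523.6) / 320000 m = 9.934e-04 mm/s.
R = 9.934e-04 × 3600 = 3.58 mm/hr.

R ≈ 3.58 mm/hr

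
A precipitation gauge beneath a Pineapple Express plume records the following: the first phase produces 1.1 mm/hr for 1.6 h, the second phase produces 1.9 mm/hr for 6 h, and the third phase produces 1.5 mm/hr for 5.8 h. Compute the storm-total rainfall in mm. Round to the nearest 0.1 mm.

Total = Σ Rᵢ Δtᵢ = 1.1 × 1.6 + 1.9 × 6 + 1.5 × 5.8
      = 1.76 + 11.4 + 8.7 = 21.9 mm.

total ≈ 21.9 mm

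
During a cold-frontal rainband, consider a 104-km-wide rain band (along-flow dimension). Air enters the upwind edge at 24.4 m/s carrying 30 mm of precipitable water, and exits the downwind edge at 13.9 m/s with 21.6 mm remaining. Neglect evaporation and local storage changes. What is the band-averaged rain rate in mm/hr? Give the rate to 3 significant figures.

Column moisture flux per unit crosswind length is F = V × PW.
Inflow: F_in = 24.4 × 30 = 732 mm·m/s
Outflow: F_out = 13.9 × 21.6 = 300.24 mm·m/s
Steady-state rate R = (F_in − F_out)/L = (732 − 300.24) / 104000 m = 4.152e-03 mm/s.
R = 4.152e-03 × 3600 = 14.9 mm/hr.

R ≈ 14.9 mm/hr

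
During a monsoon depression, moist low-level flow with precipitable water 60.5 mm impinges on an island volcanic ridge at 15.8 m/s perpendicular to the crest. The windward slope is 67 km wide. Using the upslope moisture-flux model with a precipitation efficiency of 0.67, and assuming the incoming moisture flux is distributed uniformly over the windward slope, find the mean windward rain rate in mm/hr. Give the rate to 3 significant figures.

R ≈ 34.4 mm/hr

Incoming column moisture flux per unit ridge length: F = V × PW = 15.8 × 60.5 = 955.9 mm·m/s.
Spread over the 67 km slope with efficiency ε = 0.67: R = ε·F/W = 0.67 × 955.9 / 67000 m = 9.559e-03 mm/s.
R = 9.559e-03 × 3600 = 34.4 mm/hr.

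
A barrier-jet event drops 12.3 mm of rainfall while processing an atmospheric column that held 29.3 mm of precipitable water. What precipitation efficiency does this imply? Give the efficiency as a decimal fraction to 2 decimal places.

ε = rainfall / PW = 12.3 / 29.3 = 0.42.

ε ≈ 0.42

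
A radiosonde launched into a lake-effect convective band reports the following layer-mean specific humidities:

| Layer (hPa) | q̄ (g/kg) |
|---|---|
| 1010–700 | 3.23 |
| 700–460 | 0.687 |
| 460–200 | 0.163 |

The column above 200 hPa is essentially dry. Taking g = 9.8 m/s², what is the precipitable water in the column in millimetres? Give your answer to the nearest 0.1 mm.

PW ≈ 12.3 mm

Precipitable water is the column-integrated vapour mass per unit area: PW = (1/g) Σ q̄ Δp, with q in kg/kg and Δp in Pa (1 kg/m² of water = 1 mm).
Layer 1010–700 hPa: Δp = 310 hPa = 31000 Pa, q̄ = 0.00323 kg/kg → 0.00323 × 31000 / 9.8 = 10.22 mm
Layer 700–460 hPa: Δp = 240 hPa = 24000 Pa, q̄ = 0.000687 kg/kg → 0.000687 × 24000 / 9.8 = 1.68 mm
Layer 460–200 hPa: Δp = 260 hPa = 26000 Pa, q̄ = 0.000163 kg/kg → 0.000163 × 26000 / 9.8 = 0.43 mm
PW = 10.22 + 1.68 + 0.43 = 12.33 ≈ 12.3 mm.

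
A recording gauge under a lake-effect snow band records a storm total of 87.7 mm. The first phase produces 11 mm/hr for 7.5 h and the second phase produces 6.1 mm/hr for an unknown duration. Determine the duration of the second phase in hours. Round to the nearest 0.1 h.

duration ≈ 0.9 h

Known phases: 11 × 7.5 = 82.5 mm.
Remaining depth = 87.7 − 82.5 = 5.2 mm.
Duration = 5.2 / 6.1 = 0.9 h.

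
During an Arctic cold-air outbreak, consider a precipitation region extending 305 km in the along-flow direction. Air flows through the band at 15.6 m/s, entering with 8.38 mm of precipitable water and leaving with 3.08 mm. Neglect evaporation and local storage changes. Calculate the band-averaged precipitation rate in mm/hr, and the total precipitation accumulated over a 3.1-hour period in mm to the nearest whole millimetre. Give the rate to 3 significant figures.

R ≈ 0.976 mm/hr; total ≈ 3 mm

Column moisture flux per unit crosswind length is F = V × PW.
Inflow: F_in = 15.6 × 8.38 = 130.728 mm·m/s
Outflow: F_out = 15.6 × 3.08 = 48.048 mm·m/s
Steady-state rate R = (F_in − F_out)/L = (130.728 − 48.048) / 305000 m = 2.711e-04 mm/s.
R = 2.711e-04 × 3600 = 0.976 mm/hr.
Over 3.1 h: total = 0.976 × 3.1 = 3.0256 ≈ 3 mm.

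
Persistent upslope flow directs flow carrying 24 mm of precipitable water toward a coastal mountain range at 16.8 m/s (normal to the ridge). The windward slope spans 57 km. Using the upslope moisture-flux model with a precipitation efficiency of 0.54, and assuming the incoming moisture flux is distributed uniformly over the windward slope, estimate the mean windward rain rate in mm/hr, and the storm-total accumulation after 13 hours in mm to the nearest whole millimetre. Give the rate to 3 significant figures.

R ≈ 13.8 mm/hr; total ≈ 179 mm

Incoming column moisture flux per unit ridge length: F = V × PW = 16.8 × 24 = 403.2 mm·m/s.
Spread over the 57 km slope with efficiency ε = 0.54: R = ε·F/W = 0.54 × 403.2 / 57000 m = 3.820e-03 mm/s.
R = 3.820e-03 × 3600 = 13.8 mm/hr.
Over 13 h: total = 13.8 × 13 = 179.4 ≈ 179 mm.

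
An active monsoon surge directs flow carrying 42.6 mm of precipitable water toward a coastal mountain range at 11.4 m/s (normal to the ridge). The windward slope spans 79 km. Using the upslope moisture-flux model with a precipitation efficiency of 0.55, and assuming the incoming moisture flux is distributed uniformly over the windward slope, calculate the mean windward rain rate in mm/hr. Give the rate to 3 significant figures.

R ≈ 12.2 mm/hr

Incoming column moisture flux per unit ridge length: F = V × PW = 11.4 × 42.6 = 485.64 mm·m/s.
Spread over the 79 km slope with efficiency ε = 0.55: R = ε·F/W = 0.55 × 485.64 / 79000 m = 3.381e-03 mm/s.
R = 3.381e-03 × 3600 = 12.2 mm/hr.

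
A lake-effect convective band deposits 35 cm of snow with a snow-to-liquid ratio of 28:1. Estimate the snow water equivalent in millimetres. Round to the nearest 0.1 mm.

SWE ≈ 12.5 mm

SWE = snow depth / ratio = 35 cm / 28 = 1.250 cm = 12.5 mm.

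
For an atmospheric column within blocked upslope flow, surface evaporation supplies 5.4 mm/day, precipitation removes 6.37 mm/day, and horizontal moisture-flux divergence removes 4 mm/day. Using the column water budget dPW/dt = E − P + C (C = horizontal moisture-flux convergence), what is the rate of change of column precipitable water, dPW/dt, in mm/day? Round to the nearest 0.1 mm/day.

dPW/dt ≈ -5.0 mm/day

dPW/dt = E − P + C = 5.4 − 6.37 + (-4) = -5.0 mm/day.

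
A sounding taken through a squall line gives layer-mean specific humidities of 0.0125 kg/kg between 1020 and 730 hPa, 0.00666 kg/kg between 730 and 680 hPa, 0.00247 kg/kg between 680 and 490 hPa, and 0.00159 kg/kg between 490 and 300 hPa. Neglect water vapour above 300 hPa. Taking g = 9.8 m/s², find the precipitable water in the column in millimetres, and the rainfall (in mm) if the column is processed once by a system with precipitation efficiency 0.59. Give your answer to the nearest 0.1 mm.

PW ≈ 48.3 mm; rainfall ≈ 28.5 mm

Precipitable water is the column-integrated vapour mass per unit area: PW = (1/g) Σ q̄ Δp, with q in kg/kg and Δp in Pa (1 kg/m² of water = 1 mm).
Layer 1020–730 hPa: Δp = 290 hPa = 29000 Pa, q̄ = 0.0125 kg/kg → 0.0125 × 29000 / 9.8 = 36.99 mm
Layer 730–680 hPa: Δp = 50 hPa = 5000 Pa, q̄ = 0.00666 kg/kg → 0.00666 × 5000 / 9.8 = 3.40 mm
Layer 680–490 hPa: Δp = 190 hPa = 19000 Pa, q̄ = 0.00247 kg/kg → 0.00247 × 19000 / 9.8 = 4.79 mm
Layer 490–300 hPa: Δp = 190 hPa = 19000 Pa, q̄ = 0.00159 kg/kg → 0.00159 × 19000 / 9.8 = 3.08 mm
PW = 36.99 + 3.40 + 4.79 + 3.08 = 48.26 ≈ 48.3 mm.
Rainfall = ε × PW = 0.59 × 48.3 = 28.5 mm.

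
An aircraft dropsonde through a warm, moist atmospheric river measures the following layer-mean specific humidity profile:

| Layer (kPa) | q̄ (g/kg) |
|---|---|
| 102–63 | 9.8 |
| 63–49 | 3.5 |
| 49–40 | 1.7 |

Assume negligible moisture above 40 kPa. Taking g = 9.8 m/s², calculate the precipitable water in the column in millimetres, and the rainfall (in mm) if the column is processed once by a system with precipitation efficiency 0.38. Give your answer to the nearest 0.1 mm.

PW ≈ 45.6 mm; rainfall ≈ 17.3 mm

Precipitable water is the column-integrated vapour mass per unit area: PW = (1/g) Σ q̄ Δp, with q in kg/kg and Δp in Pa (1 kg/m² of water = 1 mm).
Layer 102–63 kPa: Δp = 390 hPa = 39000 Pa, q̄ = 0.0098 kg/kg → 0.0098 × 39000 / 9.8 = 39.00 mm
Layer 63–49 kPa: Δp = 140 hPa = 14000 Pa, q̄ = 0.0035 kg/kg → 0.0035 × 14000 / 9.8 = 5.00 mm
Layer 49–40 kPa: Δp = 90 hPa = 9000 Pa, q̄ = 0.0017 kg/kg → 0.0017 × 9000 / 9.8 = 1.56 mm
PW = 39.00 + 5.00 + 1.56 = 45.56 ≈ 45.6 mm.
Rainfall = ε × PW = 0.38 × 45.6 = 17.3 mm.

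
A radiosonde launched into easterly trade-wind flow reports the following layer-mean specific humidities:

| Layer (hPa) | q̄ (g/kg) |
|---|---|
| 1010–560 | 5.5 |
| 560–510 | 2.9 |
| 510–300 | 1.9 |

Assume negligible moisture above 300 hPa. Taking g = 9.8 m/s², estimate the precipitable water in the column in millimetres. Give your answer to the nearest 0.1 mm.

PW ≈ 30.8 mm

Precipitable water is the column-integrated vapour mass per unit area: PW = (1/g) Σ q̄ Δp, with q in kg/kg and Δp in Pa (1 kg/m² of water = 1 mm).
Layer 1010–560 hPa: Δp = 450 hPa = 45000 Pa, q̄ = 0.0055 kg/kg → 0.0055 × 45000 / 9.8 = 25.26 mm
Layer 560–510 hPa: Δp = 50 hPa = 5000 Pa, q̄ = 0.0029 kg/kg → 0.0029 × 5000 / 9.8 = 1.48 mm
Layer 510–300 hPa: Δp = 210 hPa = 21000 Pa, q̄ = 0.0019 kg/kg → 0.0019 × 21000 / 9.8 = 4.07 mm
PW = 25.26 + 1.48 + 4.07 = 30.81 ≈ 30.8 mm.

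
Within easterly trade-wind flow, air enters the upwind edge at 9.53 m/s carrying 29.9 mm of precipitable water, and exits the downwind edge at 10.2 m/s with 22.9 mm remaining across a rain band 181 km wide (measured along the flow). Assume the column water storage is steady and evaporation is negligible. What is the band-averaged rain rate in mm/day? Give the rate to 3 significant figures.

R ≈ 24.5 mm/day

Column moisture flux per unit crosswind length is F = V × PW.
Inflow: F_in = 9.53 × 29.9 = 284.947 mm·m/s
Outflow: F_out = 10.2 × 22.9 = 233.58 mm·m/s
Steady-state rate R = (F_in − F_out)/L = (284.947 − 233.58) / 181000 m = 2.838e-04 mm/s.
R = 2.838e-04 × 3600 × 24 = 24.5 mm/day.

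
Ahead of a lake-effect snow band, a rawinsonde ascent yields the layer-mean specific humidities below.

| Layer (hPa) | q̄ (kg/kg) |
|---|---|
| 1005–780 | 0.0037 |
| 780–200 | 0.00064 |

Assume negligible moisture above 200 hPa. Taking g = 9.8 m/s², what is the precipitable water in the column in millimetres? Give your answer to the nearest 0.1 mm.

PW ≈ 12.3 mm

Precipitable water is the column-integrated vapour mass per unit area: PW = (1/g) Σ q̄ Δp, with q in kg/kg and Δp in Pa (1 kg/m² of water = 1 mm).
Layer 1005–780 hPa: Δp = 225 hPa = 22500 Pa, q̄ = 0.0037 kg/kg → 0.0037 × 22500 / 9.8 = 8.49 mm
Layer 780–200 hPa: Δp = 580 hPa = 58000 Pa, q̄ = 0.00064 kg/kg → 0.00064 × 58000 / 9.8 = 3.79 mm
PW = 8.49 + 3.79 = 12.28 ≈ 12.3 mm.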